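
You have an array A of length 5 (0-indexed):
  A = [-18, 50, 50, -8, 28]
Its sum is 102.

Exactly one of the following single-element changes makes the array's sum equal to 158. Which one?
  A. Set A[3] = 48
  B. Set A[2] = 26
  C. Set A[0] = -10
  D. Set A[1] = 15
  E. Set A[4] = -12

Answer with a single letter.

Answer: A

Derivation:
Option A: A[3] -8->48, delta=56, new_sum=102+(56)=158 <-- matches target
Option B: A[2] 50->26, delta=-24, new_sum=102+(-24)=78
Option C: A[0] -18->-10, delta=8, new_sum=102+(8)=110
Option D: A[1] 50->15, delta=-35, new_sum=102+(-35)=67
Option E: A[4] 28->-12, delta=-40, new_sum=102+(-40)=62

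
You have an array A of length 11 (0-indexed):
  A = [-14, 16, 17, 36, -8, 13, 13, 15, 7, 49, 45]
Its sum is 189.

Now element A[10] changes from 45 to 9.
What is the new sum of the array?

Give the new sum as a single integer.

Old value at index 10: 45
New value at index 10: 9
Delta = 9 - 45 = -36
New sum = old_sum + delta = 189 + (-36) = 153

Answer: 153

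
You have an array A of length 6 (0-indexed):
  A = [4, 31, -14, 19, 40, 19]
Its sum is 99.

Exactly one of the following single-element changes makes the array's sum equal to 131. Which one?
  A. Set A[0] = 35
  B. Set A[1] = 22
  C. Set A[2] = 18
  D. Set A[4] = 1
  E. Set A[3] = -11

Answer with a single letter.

Answer: C

Derivation:
Option A: A[0] 4->35, delta=31, new_sum=99+(31)=130
Option B: A[1] 31->22, delta=-9, new_sum=99+(-9)=90
Option C: A[2] -14->18, delta=32, new_sum=99+(32)=131 <-- matches target
Option D: A[4] 40->1, delta=-39, new_sum=99+(-39)=60
Option E: A[3] 19->-11, delta=-30, new_sum=99+(-30)=69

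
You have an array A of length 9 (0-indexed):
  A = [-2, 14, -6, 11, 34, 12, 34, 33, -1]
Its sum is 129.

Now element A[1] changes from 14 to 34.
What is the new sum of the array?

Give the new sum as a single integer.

Old value at index 1: 14
New value at index 1: 34
Delta = 34 - 14 = 20
New sum = old_sum + delta = 129 + (20) = 149

Answer: 149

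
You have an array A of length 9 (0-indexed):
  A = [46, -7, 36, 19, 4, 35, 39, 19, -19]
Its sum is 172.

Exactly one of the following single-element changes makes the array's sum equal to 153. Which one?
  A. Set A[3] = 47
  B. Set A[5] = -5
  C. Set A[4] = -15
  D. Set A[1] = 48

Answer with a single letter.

Option A: A[3] 19->47, delta=28, new_sum=172+(28)=200
Option B: A[5] 35->-5, delta=-40, new_sum=172+(-40)=132
Option C: A[4] 4->-15, delta=-19, new_sum=172+(-19)=153 <-- matches target
Option D: A[1] -7->48, delta=55, new_sum=172+(55)=227

Answer: C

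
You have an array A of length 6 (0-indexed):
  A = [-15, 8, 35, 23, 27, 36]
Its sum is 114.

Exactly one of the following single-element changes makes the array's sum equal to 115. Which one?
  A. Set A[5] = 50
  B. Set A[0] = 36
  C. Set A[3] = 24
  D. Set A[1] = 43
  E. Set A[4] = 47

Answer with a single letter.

Answer: C

Derivation:
Option A: A[5] 36->50, delta=14, new_sum=114+(14)=128
Option B: A[0] -15->36, delta=51, new_sum=114+(51)=165
Option C: A[3] 23->24, delta=1, new_sum=114+(1)=115 <-- matches target
Option D: A[1] 8->43, delta=35, new_sum=114+(35)=149
Option E: A[4] 27->47, delta=20, new_sum=114+(20)=134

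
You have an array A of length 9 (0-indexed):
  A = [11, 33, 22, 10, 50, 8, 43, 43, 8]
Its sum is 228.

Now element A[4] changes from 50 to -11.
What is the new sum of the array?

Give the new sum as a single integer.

Answer: 167

Derivation:
Old value at index 4: 50
New value at index 4: -11
Delta = -11 - 50 = -61
New sum = old_sum + delta = 228 + (-61) = 167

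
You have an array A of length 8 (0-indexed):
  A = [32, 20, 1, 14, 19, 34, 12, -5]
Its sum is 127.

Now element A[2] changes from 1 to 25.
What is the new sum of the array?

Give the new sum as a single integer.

Old value at index 2: 1
New value at index 2: 25
Delta = 25 - 1 = 24
New sum = old_sum + delta = 127 + (24) = 151

Answer: 151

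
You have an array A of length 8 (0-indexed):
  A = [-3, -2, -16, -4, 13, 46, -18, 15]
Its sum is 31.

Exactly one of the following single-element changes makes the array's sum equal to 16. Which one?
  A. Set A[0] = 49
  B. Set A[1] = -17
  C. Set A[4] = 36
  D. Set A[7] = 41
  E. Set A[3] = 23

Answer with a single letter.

Option A: A[0] -3->49, delta=52, new_sum=31+(52)=83
Option B: A[1] -2->-17, delta=-15, new_sum=31+(-15)=16 <-- matches target
Option C: A[4] 13->36, delta=23, new_sum=31+(23)=54
Option D: A[7] 15->41, delta=26, new_sum=31+(26)=57
Option E: A[3] -4->23, delta=27, new_sum=31+(27)=58

Answer: B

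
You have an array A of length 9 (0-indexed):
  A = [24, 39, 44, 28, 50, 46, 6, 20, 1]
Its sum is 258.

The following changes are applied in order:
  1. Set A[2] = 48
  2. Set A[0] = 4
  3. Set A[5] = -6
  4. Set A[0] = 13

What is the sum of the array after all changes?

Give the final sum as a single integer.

Answer: 199

Derivation:
Initial sum: 258
Change 1: A[2] 44 -> 48, delta = 4, sum = 262
Change 2: A[0] 24 -> 4, delta = -20, sum = 242
Change 3: A[5] 46 -> -6, delta = -52, sum = 190
Change 4: A[0] 4 -> 13, delta = 9, sum = 199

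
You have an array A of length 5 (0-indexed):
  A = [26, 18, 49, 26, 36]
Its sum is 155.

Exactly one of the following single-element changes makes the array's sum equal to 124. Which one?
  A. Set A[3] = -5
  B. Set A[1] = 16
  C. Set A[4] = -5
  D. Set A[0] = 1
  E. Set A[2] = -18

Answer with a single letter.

Option A: A[3] 26->-5, delta=-31, new_sum=155+(-31)=124 <-- matches target
Option B: A[1] 18->16, delta=-2, new_sum=155+(-2)=153
Option C: A[4] 36->-5, delta=-41, new_sum=155+(-41)=114
Option D: A[0] 26->1, delta=-25, new_sum=155+(-25)=130
Option E: A[2] 49->-18, delta=-67, new_sum=155+(-67)=88

Answer: A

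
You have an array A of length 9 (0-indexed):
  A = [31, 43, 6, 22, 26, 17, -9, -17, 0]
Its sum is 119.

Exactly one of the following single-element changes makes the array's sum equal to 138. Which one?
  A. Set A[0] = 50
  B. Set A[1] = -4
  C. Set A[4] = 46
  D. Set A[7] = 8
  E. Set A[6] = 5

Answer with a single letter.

Option A: A[0] 31->50, delta=19, new_sum=119+(19)=138 <-- matches target
Option B: A[1] 43->-4, delta=-47, new_sum=119+(-47)=72
Option C: A[4] 26->46, delta=20, new_sum=119+(20)=139
Option D: A[7] -17->8, delta=25, new_sum=119+(25)=144
Option E: A[6] -9->5, delta=14, new_sum=119+(14)=133

Answer: A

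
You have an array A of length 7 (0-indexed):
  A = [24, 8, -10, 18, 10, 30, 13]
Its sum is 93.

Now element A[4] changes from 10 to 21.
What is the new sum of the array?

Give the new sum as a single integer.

Old value at index 4: 10
New value at index 4: 21
Delta = 21 - 10 = 11
New sum = old_sum + delta = 93 + (11) = 104

Answer: 104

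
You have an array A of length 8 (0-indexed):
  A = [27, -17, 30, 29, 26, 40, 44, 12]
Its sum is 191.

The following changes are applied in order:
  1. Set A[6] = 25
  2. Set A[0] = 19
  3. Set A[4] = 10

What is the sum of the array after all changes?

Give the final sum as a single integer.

Initial sum: 191
Change 1: A[6] 44 -> 25, delta = -19, sum = 172
Change 2: A[0] 27 -> 19, delta = -8, sum = 164
Change 3: A[4] 26 -> 10, delta = -16, sum = 148

Answer: 148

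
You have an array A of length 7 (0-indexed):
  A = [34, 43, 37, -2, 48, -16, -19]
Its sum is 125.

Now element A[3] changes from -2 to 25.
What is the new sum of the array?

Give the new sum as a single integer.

Old value at index 3: -2
New value at index 3: 25
Delta = 25 - -2 = 27
New sum = old_sum + delta = 125 + (27) = 152

Answer: 152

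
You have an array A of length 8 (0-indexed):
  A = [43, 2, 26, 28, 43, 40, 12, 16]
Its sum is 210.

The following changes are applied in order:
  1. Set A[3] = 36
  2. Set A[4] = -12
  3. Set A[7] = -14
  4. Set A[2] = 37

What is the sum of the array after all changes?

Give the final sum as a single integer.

Answer: 144

Derivation:
Initial sum: 210
Change 1: A[3] 28 -> 36, delta = 8, sum = 218
Change 2: A[4] 43 -> -12, delta = -55, sum = 163
Change 3: A[7] 16 -> -14, delta = -30, sum = 133
Change 4: A[2] 26 -> 37, delta = 11, sum = 144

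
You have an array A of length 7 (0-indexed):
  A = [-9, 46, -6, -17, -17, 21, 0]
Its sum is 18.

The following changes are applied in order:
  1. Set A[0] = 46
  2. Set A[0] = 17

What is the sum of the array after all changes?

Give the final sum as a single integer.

Initial sum: 18
Change 1: A[0] -9 -> 46, delta = 55, sum = 73
Change 2: A[0] 46 -> 17, delta = -29, sum = 44

Answer: 44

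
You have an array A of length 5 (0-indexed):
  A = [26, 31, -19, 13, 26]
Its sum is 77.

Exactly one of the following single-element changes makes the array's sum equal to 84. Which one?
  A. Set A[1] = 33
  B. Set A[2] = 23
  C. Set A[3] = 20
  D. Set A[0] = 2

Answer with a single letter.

Option A: A[1] 31->33, delta=2, new_sum=77+(2)=79
Option B: A[2] -19->23, delta=42, new_sum=77+(42)=119
Option C: A[3] 13->20, delta=7, new_sum=77+(7)=84 <-- matches target
Option D: A[0] 26->2, delta=-24, new_sum=77+(-24)=53

Answer: C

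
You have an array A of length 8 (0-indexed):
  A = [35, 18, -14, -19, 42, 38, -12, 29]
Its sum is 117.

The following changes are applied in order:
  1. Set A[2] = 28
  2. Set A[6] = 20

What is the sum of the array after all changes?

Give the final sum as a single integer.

Answer: 191

Derivation:
Initial sum: 117
Change 1: A[2] -14 -> 28, delta = 42, sum = 159
Change 2: A[6] -12 -> 20, delta = 32, sum = 191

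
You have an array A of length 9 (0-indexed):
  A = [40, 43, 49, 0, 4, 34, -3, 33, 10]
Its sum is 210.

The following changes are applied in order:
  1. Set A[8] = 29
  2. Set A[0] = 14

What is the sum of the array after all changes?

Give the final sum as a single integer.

Initial sum: 210
Change 1: A[8] 10 -> 29, delta = 19, sum = 229
Change 2: A[0] 40 -> 14, delta = -26, sum = 203

Answer: 203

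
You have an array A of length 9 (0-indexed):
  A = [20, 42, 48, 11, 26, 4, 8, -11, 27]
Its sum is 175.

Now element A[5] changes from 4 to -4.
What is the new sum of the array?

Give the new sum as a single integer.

Answer: 167

Derivation:
Old value at index 5: 4
New value at index 5: -4
Delta = -4 - 4 = -8
New sum = old_sum + delta = 175 + (-8) = 167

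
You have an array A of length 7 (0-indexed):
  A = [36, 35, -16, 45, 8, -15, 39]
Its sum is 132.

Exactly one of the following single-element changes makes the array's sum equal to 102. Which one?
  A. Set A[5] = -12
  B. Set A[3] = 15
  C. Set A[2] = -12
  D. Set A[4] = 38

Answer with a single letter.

Answer: B

Derivation:
Option A: A[5] -15->-12, delta=3, new_sum=132+(3)=135
Option B: A[3] 45->15, delta=-30, new_sum=132+(-30)=102 <-- matches target
Option C: A[2] -16->-12, delta=4, new_sum=132+(4)=136
Option D: A[4] 8->38, delta=30, new_sum=132+(30)=162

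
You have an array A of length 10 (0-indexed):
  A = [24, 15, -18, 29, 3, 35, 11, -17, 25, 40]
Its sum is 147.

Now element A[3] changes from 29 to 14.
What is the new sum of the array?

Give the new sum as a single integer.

Answer: 132

Derivation:
Old value at index 3: 29
New value at index 3: 14
Delta = 14 - 29 = -15
New sum = old_sum + delta = 147 + (-15) = 132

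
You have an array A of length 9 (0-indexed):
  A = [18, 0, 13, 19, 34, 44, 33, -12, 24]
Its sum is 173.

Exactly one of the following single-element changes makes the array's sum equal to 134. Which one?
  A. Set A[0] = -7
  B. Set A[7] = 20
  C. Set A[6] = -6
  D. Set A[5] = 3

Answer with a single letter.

Answer: C

Derivation:
Option A: A[0] 18->-7, delta=-25, new_sum=173+(-25)=148
Option B: A[7] -12->20, delta=32, new_sum=173+(32)=205
Option C: A[6] 33->-6, delta=-39, new_sum=173+(-39)=134 <-- matches target
Option D: A[5] 44->3, delta=-41, new_sum=173+(-41)=132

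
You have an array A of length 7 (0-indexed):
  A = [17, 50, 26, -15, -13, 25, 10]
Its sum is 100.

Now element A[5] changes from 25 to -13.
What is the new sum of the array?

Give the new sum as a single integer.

Answer: 62

Derivation:
Old value at index 5: 25
New value at index 5: -13
Delta = -13 - 25 = -38
New sum = old_sum + delta = 100 + (-38) = 62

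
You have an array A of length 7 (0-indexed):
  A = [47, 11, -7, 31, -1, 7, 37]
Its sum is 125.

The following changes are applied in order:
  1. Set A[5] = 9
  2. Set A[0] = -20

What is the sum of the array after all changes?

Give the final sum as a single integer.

Answer: 60

Derivation:
Initial sum: 125
Change 1: A[5] 7 -> 9, delta = 2, sum = 127
Change 2: A[0] 47 -> -20, delta = -67, sum = 60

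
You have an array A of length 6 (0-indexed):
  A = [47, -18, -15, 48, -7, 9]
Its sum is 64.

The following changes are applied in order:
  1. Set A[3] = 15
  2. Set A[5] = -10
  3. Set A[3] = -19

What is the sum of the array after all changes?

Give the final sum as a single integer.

Answer: -22

Derivation:
Initial sum: 64
Change 1: A[3] 48 -> 15, delta = -33, sum = 31
Change 2: A[5] 9 -> -10, delta = -19, sum = 12
Change 3: A[3] 15 -> -19, delta = -34, sum = -22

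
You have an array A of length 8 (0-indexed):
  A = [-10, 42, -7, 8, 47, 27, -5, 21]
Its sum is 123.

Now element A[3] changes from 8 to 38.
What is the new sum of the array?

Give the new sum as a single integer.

Answer: 153

Derivation:
Old value at index 3: 8
New value at index 3: 38
Delta = 38 - 8 = 30
New sum = old_sum + delta = 123 + (30) = 153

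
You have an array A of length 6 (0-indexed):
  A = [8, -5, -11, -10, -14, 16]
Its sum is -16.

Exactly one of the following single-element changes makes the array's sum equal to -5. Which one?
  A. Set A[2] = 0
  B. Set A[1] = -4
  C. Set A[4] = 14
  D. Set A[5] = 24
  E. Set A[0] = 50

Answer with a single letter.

Option A: A[2] -11->0, delta=11, new_sum=-16+(11)=-5 <-- matches target
Option B: A[1] -5->-4, delta=1, new_sum=-16+(1)=-15
Option C: A[4] -14->14, delta=28, new_sum=-16+(28)=12
Option D: A[5] 16->24, delta=8, new_sum=-16+(8)=-8
Option E: A[0] 8->50, delta=42, new_sum=-16+(42)=26

Answer: A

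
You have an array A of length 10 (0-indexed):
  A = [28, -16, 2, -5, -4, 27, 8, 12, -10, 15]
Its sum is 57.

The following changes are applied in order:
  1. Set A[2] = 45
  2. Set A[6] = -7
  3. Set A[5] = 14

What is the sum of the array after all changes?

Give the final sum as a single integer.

Answer: 72

Derivation:
Initial sum: 57
Change 1: A[2] 2 -> 45, delta = 43, sum = 100
Change 2: A[6] 8 -> -7, delta = -15, sum = 85
Change 3: A[5] 27 -> 14, delta = -13, sum = 72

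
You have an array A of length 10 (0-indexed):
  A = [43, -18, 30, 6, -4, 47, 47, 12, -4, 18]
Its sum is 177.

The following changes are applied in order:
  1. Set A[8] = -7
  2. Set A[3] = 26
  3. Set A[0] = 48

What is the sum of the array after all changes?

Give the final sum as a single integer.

Initial sum: 177
Change 1: A[8] -4 -> -7, delta = -3, sum = 174
Change 2: A[3] 6 -> 26, delta = 20, sum = 194
Change 3: A[0] 43 -> 48, delta = 5, sum = 199

Answer: 199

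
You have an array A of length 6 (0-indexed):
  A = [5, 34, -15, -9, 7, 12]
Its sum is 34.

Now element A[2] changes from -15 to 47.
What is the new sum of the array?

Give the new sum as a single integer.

Old value at index 2: -15
New value at index 2: 47
Delta = 47 - -15 = 62
New sum = old_sum + delta = 34 + (62) = 96

Answer: 96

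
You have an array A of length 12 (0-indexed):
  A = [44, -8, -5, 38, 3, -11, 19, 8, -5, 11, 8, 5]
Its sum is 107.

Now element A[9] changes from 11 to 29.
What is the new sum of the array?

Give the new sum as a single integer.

Answer: 125

Derivation:
Old value at index 9: 11
New value at index 9: 29
Delta = 29 - 11 = 18
New sum = old_sum + delta = 107 + (18) = 125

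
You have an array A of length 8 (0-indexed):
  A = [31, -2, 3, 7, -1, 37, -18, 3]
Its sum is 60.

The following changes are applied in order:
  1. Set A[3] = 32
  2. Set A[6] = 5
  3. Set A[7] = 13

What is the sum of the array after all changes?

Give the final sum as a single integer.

Initial sum: 60
Change 1: A[3] 7 -> 32, delta = 25, sum = 85
Change 2: A[6] -18 -> 5, delta = 23, sum = 108
Change 3: A[7] 3 -> 13, delta = 10, sum = 118

Answer: 118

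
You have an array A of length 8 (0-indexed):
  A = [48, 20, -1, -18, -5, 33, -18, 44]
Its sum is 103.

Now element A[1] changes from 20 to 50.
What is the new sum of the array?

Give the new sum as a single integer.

Old value at index 1: 20
New value at index 1: 50
Delta = 50 - 20 = 30
New sum = old_sum + delta = 103 + (30) = 133

Answer: 133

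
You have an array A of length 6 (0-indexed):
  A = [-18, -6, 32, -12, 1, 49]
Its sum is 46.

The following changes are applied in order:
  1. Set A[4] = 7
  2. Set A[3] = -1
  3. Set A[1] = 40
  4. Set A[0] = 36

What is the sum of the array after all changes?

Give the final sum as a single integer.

Initial sum: 46
Change 1: A[4] 1 -> 7, delta = 6, sum = 52
Change 2: A[3] -12 -> -1, delta = 11, sum = 63
Change 3: A[1] -6 -> 40, delta = 46, sum = 109
Change 4: A[0] -18 -> 36, delta = 54, sum = 163

Answer: 163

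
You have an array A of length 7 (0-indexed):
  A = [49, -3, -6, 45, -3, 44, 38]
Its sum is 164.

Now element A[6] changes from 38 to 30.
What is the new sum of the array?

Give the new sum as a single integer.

Old value at index 6: 38
New value at index 6: 30
Delta = 30 - 38 = -8
New sum = old_sum + delta = 164 + (-8) = 156

Answer: 156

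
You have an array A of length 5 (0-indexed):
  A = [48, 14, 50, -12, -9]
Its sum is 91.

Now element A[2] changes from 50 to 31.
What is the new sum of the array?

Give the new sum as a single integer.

Answer: 72

Derivation:
Old value at index 2: 50
New value at index 2: 31
Delta = 31 - 50 = -19
New sum = old_sum + delta = 91 + (-19) = 72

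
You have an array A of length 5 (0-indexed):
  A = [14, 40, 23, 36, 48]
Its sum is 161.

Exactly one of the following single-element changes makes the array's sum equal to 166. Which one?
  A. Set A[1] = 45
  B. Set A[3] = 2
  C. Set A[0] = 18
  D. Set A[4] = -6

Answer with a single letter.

Answer: A

Derivation:
Option A: A[1] 40->45, delta=5, new_sum=161+(5)=166 <-- matches target
Option B: A[3] 36->2, delta=-34, new_sum=161+(-34)=127
Option C: A[0] 14->18, delta=4, new_sum=161+(4)=165
Option D: A[4] 48->-6, delta=-54, new_sum=161+(-54)=107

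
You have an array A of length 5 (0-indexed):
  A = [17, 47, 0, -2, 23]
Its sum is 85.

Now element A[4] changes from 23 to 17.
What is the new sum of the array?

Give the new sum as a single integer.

Old value at index 4: 23
New value at index 4: 17
Delta = 17 - 23 = -6
New sum = old_sum + delta = 85 + (-6) = 79

Answer: 79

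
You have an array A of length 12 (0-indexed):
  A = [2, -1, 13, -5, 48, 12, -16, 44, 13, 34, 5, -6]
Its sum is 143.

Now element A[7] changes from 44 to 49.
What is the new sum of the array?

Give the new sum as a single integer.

Answer: 148

Derivation:
Old value at index 7: 44
New value at index 7: 49
Delta = 49 - 44 = 5
New sum = old_sum + delta = 143 + (5) = 148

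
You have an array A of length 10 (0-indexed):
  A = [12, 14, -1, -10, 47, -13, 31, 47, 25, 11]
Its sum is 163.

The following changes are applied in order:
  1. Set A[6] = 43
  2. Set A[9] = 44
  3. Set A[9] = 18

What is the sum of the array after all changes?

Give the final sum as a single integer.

Answer: 182

Derivation:
Initial sum: 163
Change 1: A[6] 31 -> 43, delta = 12, sum = 175
Change 2: A[9] 11 -> 44, delta = 33, sum = 208
Change 3: A[9] 44 -> 18, delta = -26, sum = 182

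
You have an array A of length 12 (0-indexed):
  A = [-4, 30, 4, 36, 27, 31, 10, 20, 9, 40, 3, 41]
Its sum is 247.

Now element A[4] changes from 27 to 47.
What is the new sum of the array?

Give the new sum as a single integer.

Old value at index 4: 27
New value at index 4: 47
Delta = 47 - 27 = 20
New sum = old_sum + delta = 247 + (20) = 267

Answer: 267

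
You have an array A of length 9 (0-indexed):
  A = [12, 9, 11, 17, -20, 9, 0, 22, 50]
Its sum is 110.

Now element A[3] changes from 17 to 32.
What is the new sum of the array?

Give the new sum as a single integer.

Old value at index 3: 17
New value at index 3: 32
Delta = 32 - 17 = 15
New sum = old_sum + delta = 110 + (15) = 125

Answer: 125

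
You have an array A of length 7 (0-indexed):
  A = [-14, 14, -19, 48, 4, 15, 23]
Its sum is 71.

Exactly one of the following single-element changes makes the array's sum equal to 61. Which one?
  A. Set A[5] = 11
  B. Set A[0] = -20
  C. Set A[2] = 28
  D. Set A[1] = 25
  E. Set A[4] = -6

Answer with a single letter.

Option A: A[5] 15->11, delta=-4, new_sum=71+(-4)=67
Option B: A[0] -14->-20, delta=-6, new_sum=71+(-6)=65
Option C: A[2] -19->28, delta=47, new_sum=71+(47)=118
Option D: A[1] 14->25, delta=11, new_sum=71+(11)=82
Option E: A[4] 4->-6, delta=-10, new_sum=71+(-10)=61 <-- matches target

Answer: E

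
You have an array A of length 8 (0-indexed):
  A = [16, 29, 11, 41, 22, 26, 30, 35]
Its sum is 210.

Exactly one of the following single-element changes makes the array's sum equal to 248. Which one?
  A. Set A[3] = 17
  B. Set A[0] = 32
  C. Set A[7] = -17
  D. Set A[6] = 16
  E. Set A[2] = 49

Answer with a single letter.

Answer: E

Derivation:
Option A: A[3] 41->17, delta=-24, new_sum=210+(-24)=186
Option B: A[0] 16->32, delta=16, new_sum=210+(16)=226
Option C: A[7] 35->-17, delta=-52, new_sum=210+(-52)=158
Option D: A[6] 30->16, delta=-14, new_sum=210+(-14)=196
Option E: A[2] 11->49, delta=38, new_sum=210+(38)=248 <-- matches target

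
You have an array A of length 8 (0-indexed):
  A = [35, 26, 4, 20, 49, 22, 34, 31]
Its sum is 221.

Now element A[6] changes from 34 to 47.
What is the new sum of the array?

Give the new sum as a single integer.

Old value at index 6: 34
New value at index 6: 47
Delta = 47 - 34 = 13
New sum = old_sum + delta = 221 + (13) = 234

Answer: 234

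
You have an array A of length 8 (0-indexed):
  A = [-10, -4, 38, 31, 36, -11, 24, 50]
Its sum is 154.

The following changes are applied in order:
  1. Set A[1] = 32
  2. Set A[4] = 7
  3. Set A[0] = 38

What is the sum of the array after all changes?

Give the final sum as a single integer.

Answer: 209

Derivation:
Initial sum: 154
Change 1: A[1] -4 -> 32, delta = 36, sum = 190
Change 2: A[4] 36 -> 7, delta = -29, sum = 161
Change 3: A[0] -10 -> 38, delta = 48, sum = 209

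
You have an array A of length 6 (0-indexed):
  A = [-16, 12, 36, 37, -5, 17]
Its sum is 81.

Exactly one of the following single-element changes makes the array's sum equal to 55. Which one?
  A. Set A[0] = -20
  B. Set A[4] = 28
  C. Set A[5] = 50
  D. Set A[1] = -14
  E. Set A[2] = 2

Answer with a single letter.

Option A: A[0] -16->-20, delta=-4, new_sum=81+(-4)=77
Option B: A[4] -5->28, delta=33, new_sum=81+(33)=114
Option C: A[5] 17->50, delta=33, new_sum=81+(33)=114
Option D: A[1] 12->-14, delta=-26, new_sum=81+(-26)=55 <-- matches target
Option E: A[2] 36->2, delta=-34, new_sum=81+(-34)=47

Answer: D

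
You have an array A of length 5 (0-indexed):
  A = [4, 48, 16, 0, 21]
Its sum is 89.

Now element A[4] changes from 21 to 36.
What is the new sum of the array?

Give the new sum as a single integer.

Old value at index 4: 21
New value at index 4: 36
Delta = 36 - 21 = 15
New sum = old_sum + delta = 89 + (15) = 104

Answer: 104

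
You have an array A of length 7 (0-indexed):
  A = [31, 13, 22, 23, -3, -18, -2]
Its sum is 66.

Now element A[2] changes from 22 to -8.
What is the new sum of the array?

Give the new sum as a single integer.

Answer: 36

Derivation:
Old value at index 2: 22
New value at index 2: -8
Delta = -8 - 22 = -30
New sum = old_sum + delta = 66 + (-30) = 36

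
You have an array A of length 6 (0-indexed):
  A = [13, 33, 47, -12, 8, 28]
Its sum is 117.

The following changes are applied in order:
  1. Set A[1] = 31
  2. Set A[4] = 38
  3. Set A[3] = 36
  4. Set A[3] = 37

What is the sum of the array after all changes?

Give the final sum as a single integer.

Answer: 194

Derivation:
Initial sum: 117
Change 1: A[1] 33 -> 31, delta = -2, sum = 115
Change 2: A[4] 8 -> 38, delta = 30, sum = 145
Change 3: A[3] -12 -> 36, delta = 48, sum = 193
Change 4: A[3] 36 -> 37, delta = 1, sum = 194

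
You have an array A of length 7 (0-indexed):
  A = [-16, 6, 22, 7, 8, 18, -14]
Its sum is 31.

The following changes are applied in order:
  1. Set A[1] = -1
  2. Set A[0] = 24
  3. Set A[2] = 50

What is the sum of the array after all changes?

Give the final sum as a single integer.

Initial sum: 31
Change 1: A[1] 6 -> -1, delta = -7, sum = 24
Change 2: A[0] -16 -> 24, delta = 40, sum = 64
Change 3: A[2] 22 -> 50, delta = 28, sum = 92

Answer: 92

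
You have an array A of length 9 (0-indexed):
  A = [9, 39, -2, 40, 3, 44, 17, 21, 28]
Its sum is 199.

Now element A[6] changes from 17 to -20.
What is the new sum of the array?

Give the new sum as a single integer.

Answer: 162

Derivation:
Old value at index 6: 17
New value at index 6: -20
Delta = -20 - 17 = -37
New sum = old_sum + delta = 199 + (-37) = 162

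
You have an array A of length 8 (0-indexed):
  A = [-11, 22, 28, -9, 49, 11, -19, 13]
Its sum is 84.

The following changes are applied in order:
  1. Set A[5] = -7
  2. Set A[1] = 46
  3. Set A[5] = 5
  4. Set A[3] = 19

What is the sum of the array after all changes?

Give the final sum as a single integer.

Answer: 130

Derivation:
Initial sum: 84
Change 1: A[5] 11 -> -7, delta = -18, sum = 66
Change 2: A[1] 22 -> 46, delta = 24, sum = 90
Change 3: A[5] -7 -> 5, delta = 12, sum = 102
Change 4: A[3] -9 -> 19, delta = 28, sum = 130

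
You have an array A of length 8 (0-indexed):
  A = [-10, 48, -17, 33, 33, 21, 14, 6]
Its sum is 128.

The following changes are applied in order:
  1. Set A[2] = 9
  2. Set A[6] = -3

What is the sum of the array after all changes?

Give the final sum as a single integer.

Answer: 137

Derivation:
Initial sum: 128
Change 1: A[2] -17 -> 9, delta = 26, sum = 154
Change 2: A[6] 14 -> -3, delta = -17, sum = 137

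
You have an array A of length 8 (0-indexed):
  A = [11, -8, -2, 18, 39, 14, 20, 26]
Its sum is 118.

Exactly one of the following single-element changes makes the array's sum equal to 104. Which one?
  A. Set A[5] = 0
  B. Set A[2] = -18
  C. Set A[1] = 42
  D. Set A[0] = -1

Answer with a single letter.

Option A: A[5] 14->0, delta=-14, new_sum=118+(-14)=104 <-- matches target
Option B: A[2] -2->-18, delta=-16, new_sum=118+(-16)=102
Option C: A[1] -8->42, delta=50, new_sum=118+(50)=168
Option D: A[0] 11->-1, delta=-12, new_sum=118+(-12)=106

Answer: A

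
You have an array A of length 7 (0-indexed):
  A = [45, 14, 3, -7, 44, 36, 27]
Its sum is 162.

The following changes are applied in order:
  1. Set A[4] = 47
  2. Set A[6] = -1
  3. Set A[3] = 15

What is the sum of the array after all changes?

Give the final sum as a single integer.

Answer: 159

Derivation:
Initial sum: 162
Change 1: A[4] 44 -> 47, delta = 3, sum = 165
Change 2: A[6] 27 -> -1, delta = -28, sum = 137
Change 3: A[3] -7 -> 15, delta = 22, sum = 159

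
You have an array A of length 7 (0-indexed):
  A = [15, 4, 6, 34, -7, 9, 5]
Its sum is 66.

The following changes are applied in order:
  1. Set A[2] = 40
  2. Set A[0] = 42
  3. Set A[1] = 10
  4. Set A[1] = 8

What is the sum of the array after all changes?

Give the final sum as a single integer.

Initial sum: 66
Change 1: A[2] 6 -> 40, delta = 34, sum = 100
Change 2: A[0] 15 -> 42, delta = 27, sum = 127
Change 3: A[1] 4 -> 10, delta = 6, sum = 133
Change 4: A[1] 10 -> 8, delta = -2, sum = 131

Answer: 131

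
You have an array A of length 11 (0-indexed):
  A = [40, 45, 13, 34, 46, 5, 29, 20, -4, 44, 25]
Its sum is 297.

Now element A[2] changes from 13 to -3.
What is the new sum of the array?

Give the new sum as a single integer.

Answer: 281

Derivation:
Old value at index 2: 13
New value at index 2: -3
Delta = -3 - 13 = -16
New sum = old_sum + delta = 297 + (-16) = 281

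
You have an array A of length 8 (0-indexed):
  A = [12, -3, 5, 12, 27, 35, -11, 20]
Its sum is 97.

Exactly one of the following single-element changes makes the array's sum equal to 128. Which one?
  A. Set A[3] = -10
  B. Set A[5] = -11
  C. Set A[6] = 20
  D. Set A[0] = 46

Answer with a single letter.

Answer: C

Derivation:
Option A: A[3] 12->-10, delta=-22, new_sum=97+(-22)=75
Option B: A[5] 35->-11, delta=-46, new_sum=97+(-46)=51
Option C: A[6] -11->20, delta=31, new_sum=97+(31)=128 <-- matches target
Option D: A[0] 12->46, delta=34, new_sum=97+(34)=131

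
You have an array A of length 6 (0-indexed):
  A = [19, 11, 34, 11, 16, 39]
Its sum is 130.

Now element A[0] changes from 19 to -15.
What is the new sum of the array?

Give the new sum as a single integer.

Old value at index 0: 19
New value at index 0: -15
Delta = -15 - 19 = -34
New sum = old_sum + delta = 130 + (-34) = 96

Answer: 96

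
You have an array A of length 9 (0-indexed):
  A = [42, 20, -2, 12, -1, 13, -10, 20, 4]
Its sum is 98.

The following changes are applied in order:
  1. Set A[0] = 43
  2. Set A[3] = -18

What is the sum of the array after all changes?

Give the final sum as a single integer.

Initial sum: 98
Change 1: A[0] 42 -> 43, delta = 1, sum = 99
Change 2: A[3] 12 -> -18, delta = -30, sum = 69

Answer: 69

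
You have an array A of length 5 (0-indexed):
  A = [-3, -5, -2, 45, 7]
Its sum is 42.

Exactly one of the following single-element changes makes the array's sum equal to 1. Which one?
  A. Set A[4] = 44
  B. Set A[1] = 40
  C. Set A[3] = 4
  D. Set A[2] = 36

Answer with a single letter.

Answer: C

Derivation:
Option A: A[4] 7->44, delta=37, new_sum=42+(37)=79
Option B: A[1] -5->40, delta=45, new_sum=42+(45)=87
Option C: A[3] 45->4, delta=-41, new_sum=42+(-41)=1 <-- matches target
Option D: A[2] -2->36, delta=38, new_sum=42+(38)=80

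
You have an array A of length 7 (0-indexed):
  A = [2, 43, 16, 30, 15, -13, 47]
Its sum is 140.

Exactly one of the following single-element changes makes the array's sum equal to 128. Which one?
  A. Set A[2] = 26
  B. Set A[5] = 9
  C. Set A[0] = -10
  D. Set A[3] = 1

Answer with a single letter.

Answer: C

Derivation:
Option A: A[2] 16->26, delta=10, new_sum=140+(10)=150
Option B: A[5] -13->9, delta=22, new_sum=140+(22)=162
Option C: A[0] 2->-10, delta=-12, new_sum=140+(-12)=128 <-- matches target
Option D: A[3] 30->1, delta=-29, new_sum=140+(-29)=111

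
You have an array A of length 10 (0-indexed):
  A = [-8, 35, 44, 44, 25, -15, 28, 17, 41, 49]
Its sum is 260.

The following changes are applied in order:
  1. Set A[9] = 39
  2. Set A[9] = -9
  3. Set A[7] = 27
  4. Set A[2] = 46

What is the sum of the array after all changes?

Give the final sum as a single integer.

Initial sum: 260
Change 1: A[9] 49 -> 39, delta = -10, sum = 250
Change 2: A[9] 39 -> -9, delta = -48, sum = 202
Change 3: A[7] 17 -> 27, delta = 10, sum = 212
Change 4: A[2] 44 -> 46, delta = 2, sum = 214

Answer: 214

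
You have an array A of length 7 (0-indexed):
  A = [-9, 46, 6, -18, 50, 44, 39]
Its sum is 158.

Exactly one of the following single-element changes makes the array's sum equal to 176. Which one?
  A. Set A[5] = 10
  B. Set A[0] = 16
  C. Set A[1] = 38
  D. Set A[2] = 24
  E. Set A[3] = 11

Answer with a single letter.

Option A: A[5] 44->10, delta=-34, new_sum=158+(-34)=124
Option B: A[0] -9->16, delta=25, new_sum=158+(25)=183
Option C: A[1] 46->38, delta=-8, new_sum=158+(-8)=150
Option D: A[2] 6->24, delta=18, new_sum=158+(18)=176 <-- matches target
Option E: A[3] -18->11, delta=29, new_sum=158+(29)=187

Answer: D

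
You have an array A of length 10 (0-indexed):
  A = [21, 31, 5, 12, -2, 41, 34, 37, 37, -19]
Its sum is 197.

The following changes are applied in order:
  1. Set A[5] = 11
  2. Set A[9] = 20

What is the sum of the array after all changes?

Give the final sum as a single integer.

Answer: 206

Derivation:
Initial sum: 197
Change 1: A[5] 41 -> 11, delta = -30, sum = 167
Change 2: A[9] -19 -> 20, delta = 39, sum = 206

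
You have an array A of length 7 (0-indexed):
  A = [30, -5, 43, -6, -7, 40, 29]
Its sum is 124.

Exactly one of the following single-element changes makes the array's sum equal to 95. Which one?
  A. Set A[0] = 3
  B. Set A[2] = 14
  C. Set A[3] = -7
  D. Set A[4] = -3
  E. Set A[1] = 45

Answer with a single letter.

Answer: B

Derivation:
Option A: A[0] 30->3, delta=-27, new_sum=124+(-27)=97
Option B: A[2] 43->14, delta=-29, new_sum=124+(-29)=95 <-- matches target
Option C: A[3] -6->-7, delta=-1, new_sum=124+(-1)=123
Option D: A[4] -7->-3, delta=4, new_sum=124+(4)=128
Option E: A[1] -5->45, delta=50, new_sum=124+(50)=174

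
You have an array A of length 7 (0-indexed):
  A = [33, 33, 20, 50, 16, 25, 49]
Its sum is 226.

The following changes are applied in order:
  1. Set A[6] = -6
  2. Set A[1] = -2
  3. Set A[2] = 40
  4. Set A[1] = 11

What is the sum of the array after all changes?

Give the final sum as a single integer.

Answer: 169

Derivation:
Initial sum: 226
Change 1: A[6] 49 -> -6, delta = -55, sum = 171
Change 2: A[1] 33 -> -2, delta = -35, sum = 136
Change 3: A[2] 20 -> 40, delta = 20, sum = 156
Change 4: A[1] -2 -> 11, delta = 13, sum = 169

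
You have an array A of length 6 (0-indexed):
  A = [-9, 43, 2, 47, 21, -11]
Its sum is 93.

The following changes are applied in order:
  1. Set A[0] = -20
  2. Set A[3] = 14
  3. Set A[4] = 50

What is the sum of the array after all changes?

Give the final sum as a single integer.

Initial sum: 93
Change 1: A[0] -9 -> -20, delta = -11, sum = 82
Change 2: A[3] 47 -> 14, delta = -33, sum = 49
Change 3: A[4] 21 -> 50, delta = 29, sum = 78

Answer: 78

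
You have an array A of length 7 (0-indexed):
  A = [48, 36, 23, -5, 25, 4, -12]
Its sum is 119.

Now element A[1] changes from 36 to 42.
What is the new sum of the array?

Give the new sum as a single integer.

Old value at index 1: 36
New value at index 1: 42
Delta = 42 - 36 = 6
New sum = old_sum + delta = 119 + (6) = 125

Answer: 125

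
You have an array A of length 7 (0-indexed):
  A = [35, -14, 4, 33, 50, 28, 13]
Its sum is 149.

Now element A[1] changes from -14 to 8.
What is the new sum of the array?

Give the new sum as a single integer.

Old value at index 1: -14
New value at index 1: 8
Delta = 8 - -14 = 22
New sum = old_sum + delta = 149 + (22) = 171

Answer: 171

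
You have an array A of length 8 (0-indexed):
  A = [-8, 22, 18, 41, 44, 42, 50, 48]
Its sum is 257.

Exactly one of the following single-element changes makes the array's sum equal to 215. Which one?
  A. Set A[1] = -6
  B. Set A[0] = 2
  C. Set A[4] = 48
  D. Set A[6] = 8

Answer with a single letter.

Option A: A[1] 22->-6, delta=-28, new_sum=257+(-28)=229
Option B: A[0] -8->2, delta=10, new_sum=257+(10)=267
Option C: A[4] 44->48, delta=4, new_sum=257+(4)=261
Option D: A[6] 50->8, delta=-42, new_sum=257+(-42)=215 <-- matches target

Answer: D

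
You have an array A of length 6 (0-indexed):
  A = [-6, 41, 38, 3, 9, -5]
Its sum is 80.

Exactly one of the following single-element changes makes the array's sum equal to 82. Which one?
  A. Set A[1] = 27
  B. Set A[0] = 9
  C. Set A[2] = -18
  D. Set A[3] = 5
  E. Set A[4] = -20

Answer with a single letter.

Answer: D

Derivation:
Option A: A[1] 41->27, delta=-14, new_sum=80+(-14)=66
Option B: A[0] -6->9, delta=15, new_sum=80+(15)=95
Option C: A[2] 38->-18, delta=-56, new_sum=80+(-56)=24
Option D: A[3] 3->5, delta=2, new_sum=80+(2)=82 <-- matches target
Option E: A[4] 9->-20, delta=-29, new_sum=80+(-29)=51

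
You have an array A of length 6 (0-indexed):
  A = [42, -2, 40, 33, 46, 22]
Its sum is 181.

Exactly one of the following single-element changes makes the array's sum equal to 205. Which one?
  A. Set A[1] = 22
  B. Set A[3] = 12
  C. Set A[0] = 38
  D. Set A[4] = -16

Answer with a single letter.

Option A: A[1] -2->22, delta=24, new_sum=181+(24)=205 <-- matches target
Option B: A[3] 33->12, delta=-21, new_sum=181+(-21)=160
Option C: A[0] 42->38, delta=-4, new_sum=181+(-4)=177
Option D: A[4] 46->-16, delta=-62, new_sum=181+(-62)=119

Answer: A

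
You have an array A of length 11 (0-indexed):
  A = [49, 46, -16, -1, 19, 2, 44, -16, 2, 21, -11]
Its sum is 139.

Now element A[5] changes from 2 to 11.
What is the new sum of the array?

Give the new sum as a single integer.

Answer: 148

Derivation:
Old value at index 5: 2
New value at index 5: 11
Delta = 11 - 2 = 9
New sum = old_sum + delta = 139 + (9) = 148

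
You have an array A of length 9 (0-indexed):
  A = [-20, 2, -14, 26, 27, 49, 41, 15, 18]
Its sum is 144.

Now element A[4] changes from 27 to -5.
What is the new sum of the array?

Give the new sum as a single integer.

Answer: 112

Derivation:
Old value at index 4: 27
New value at index 4: -5
Delta = -5 - 27 = -32
New sum = old_sum + delta = 144 + (-32) = 112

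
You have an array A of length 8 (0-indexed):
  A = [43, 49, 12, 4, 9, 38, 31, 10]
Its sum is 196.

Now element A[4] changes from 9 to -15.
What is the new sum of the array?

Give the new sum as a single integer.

Answer: 172

Derivation:
Old value at index 4: 9
New value at index 4: -15
Delta = -15 - 9 = -24
New sum = old_sum + delta = 196 + (-24) = 172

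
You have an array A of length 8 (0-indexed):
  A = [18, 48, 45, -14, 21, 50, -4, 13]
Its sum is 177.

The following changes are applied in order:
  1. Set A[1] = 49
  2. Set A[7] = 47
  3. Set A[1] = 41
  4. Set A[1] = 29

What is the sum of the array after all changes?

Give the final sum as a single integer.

Initial sum: 177
Change 1: A[1] 48 -> 49, delta = 1, sum = 178
Change 2: A[7] 13 -> 47, delta = 34, sum = 212
Change 3: A[1] 49 -> 41, delta = -8, sum = 204
Change 4: A[1] 41 -> 29, delta = -12, sum = 192

Answer: 192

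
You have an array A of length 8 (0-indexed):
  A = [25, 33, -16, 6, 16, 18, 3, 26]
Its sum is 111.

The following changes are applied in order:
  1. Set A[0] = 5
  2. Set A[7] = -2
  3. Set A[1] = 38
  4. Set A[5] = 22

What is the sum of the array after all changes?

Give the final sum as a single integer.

Answer: 72

Derivation:
Initial sum: 111
Change 1: A[0] 25 -> 5, delta = -20, sum = 91
Change 2: A[7] 26 -> -2, delta = -28, sum = 63
Change 3: A[1] 33 -> 38, delta = 5, sum = 68
Change 4: A[5] 18 -> 22, delta = 4, sum = 72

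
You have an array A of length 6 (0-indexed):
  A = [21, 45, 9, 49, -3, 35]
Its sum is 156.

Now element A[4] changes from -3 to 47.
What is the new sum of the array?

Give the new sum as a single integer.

Answer: 206

Derivation:
Old value at index 4: -3
New value at index 4: 47
Delta = 47 - -3 = 50
New sum = old_sum + delta = 156 + (50) = 206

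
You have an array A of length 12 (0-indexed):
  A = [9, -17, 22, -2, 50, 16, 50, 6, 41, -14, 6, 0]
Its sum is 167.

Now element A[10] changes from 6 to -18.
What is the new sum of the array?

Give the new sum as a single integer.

Answer: 143

Derivation:
Old value at index 10: 6
New value at index 10: -18
Delta = -18 - 6 = -24
New sum = old_sum + delta = 167 + (-24) = 143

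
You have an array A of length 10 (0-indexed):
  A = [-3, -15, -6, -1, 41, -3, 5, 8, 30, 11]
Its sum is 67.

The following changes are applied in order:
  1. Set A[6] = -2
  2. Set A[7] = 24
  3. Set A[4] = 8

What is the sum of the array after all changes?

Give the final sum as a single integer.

Initial sum: 67
Change 1: A[6] 5 -> -2, delta = -7, sum = 60
Change 2: A[7] 8 -> 24, delta = 16, sum = 76
Change 3: A[4] 41 -> 8, delta = -33, sum = 43

Answer: 43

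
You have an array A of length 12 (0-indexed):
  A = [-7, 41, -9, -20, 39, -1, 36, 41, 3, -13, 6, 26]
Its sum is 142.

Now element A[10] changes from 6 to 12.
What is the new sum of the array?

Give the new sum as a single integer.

Old value at index 10: 6
New value at index 10: 12
Delta = 12 - 6 = 6
New sum = old_sum + delta = 142 + (6) = 148

Answer: 148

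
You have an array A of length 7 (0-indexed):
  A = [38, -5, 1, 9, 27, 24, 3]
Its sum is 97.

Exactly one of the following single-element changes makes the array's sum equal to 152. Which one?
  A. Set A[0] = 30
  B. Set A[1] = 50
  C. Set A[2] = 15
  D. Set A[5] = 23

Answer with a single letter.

Option A: A[0] 38->30, delta=-8, new_sum=97+(-8)=89
Option B: A[1] -5->50, delta=55, new_sum=97+(55)=152 <-- matches target
Option C: A[2] 1->15, delta=14, new_sum=97+(14)=111
Option D: A[5] 24->23, delta=-1, new_sum=97+(-1)=96

Answer: B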